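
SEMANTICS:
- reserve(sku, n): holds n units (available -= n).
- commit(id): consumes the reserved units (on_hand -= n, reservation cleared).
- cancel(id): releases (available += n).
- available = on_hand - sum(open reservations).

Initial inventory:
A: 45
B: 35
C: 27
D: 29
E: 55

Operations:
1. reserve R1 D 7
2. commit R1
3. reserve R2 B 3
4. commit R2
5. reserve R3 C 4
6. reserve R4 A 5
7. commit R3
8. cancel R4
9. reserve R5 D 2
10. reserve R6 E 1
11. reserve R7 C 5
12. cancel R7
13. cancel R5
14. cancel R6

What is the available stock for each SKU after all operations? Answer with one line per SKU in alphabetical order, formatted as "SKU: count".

Answer: A: 45
B: 32
C: 23
D: 22
E: 55

Derivation:
Step 1: reserve R1 D 7 -> on_hand[A=45 B=35 C=27 D=29 E=55] avail[A=45 B=35 C=27 D=22 E=55] open={R1}
Step 2: commit R1 -> on_hand[A=45 B=35 C=27 D=22 E=55] avail[A=45 B=35 C=27 D=22 E=55] open={}
Step 3: reserve R2 B 3 -> on_hand[A=45 B=35 C=27 D=22 E=55] avail[A=45 B=32 C=27 D=22 E=55] open={R2}
Step 4: commit R2 -> on_hand[A=45 B=32 C=27 D=22 E=55] avail[A=45 B=32 C=27 D=22 E=55] open={}
Step 5: reserve R3 C 4 -> on_hand[A=45 B=32 C=27 D=22 E=55] avail[A=45 B=32 C=23 D=22 E=55] open={R3}
Step 6: reserve R4 A 5 -> on_hand[A=45 B=32 C=27 D=22 E=55] avail[A=40 B=32 C=23 D=22 E=55] open={R3,R4}
Step 7: commit R3 -> on_hand[A=45 B=32 C=23 D=22 E=55] avail[A=40 B=32 C=23 D=22 E=55] open={R4}
Step 8: cancel R4 -> on_hand[A=45 B=32 C=23 D=22 E=55] avail[A=45 B=32 C=23 D=22 E=55] open={}
Step 9: reserve R5 D 2 -> on_hand[A=45 B=32 C=23 D=22 E=55] avail[A=45 B=32 C=23 D=20 E=55] open={R5}
Step 10: reserve R6 E 1 -> on_hand[A=45 B=32 C=23 D=22 E=55] avail[A=45 B=32 C=23 D=20 E=54] open={R5,R6}
Step 11: reserve R7 C 5 -> on_hand[A=45 B=32 C=23 D=22 E=55] avail[A=45 B=32 C=18 D=20 E=54] open={R5,R6,R7}
Step 12: cancel R7 -> on_hand[A=45 B=32 C=23 D=22 E=55] avail[A=45 B=32 C=23 D=20 E=54] open={R5,R6}
Step 13: cancel R5 -> on_hand[A=45 B=32 C=23 D=22 E=55] avail[A=45 B=32 C=23 D=22 E=54] open={R6}
Step 14: cancel R6 -> on_hand[A=45 B=32 C=23 D=22 E=55] avail[A=45 B=32 C=23 D=22 E=55] open={}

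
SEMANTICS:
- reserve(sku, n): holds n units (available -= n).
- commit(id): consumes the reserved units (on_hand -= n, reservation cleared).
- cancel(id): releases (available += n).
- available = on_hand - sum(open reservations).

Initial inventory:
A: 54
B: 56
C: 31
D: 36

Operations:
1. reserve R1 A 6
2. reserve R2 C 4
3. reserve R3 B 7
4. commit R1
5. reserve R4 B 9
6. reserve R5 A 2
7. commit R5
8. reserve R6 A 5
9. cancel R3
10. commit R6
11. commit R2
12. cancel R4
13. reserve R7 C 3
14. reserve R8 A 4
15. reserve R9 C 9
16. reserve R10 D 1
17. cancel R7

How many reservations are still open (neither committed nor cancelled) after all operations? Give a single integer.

Answer: 3

Derivation:
Step 1: reserve R1 A 6 -> on_hand[A=54 B=56 C=31 D=36] avail[A=48 B=56 C=31 D=36] open={R1}
Step 2: reserve R2 C 4 -> on_hand[A=54 B=56 C=31 D=36] avail[A=48 B=56 C=27 D=36] open={R1,R2}
Step 3: reserve R3 B 7 -> on_hand[A=54 B=56 C=31 D=36] avail[A=48 B=49 C=27 D=36] open={R1,R2,R3}
Step 4: commit R1 -> on_hand[A=48 B=56 C=31 D=36] avail[A=48 B=49 C=27 D=36] open={R2,R3}
Step 5: reserve R4 B 9 -> on_hand[A=48 B=56 C=31 D=36] avail[A=48 B=40 C=27 D=36] open={R2,R3,R4}
Step 6: reserve R5 A 2 -> on_hand[A=48 B=56 C=31 D=36] avail[A=46 B=40 C=27 D=36] open={R2,R3,R4,R5}
Step 7: commit R5 -> on_hand[A=46 B=56 C=31 D=36] avail[A=46 B=40 C=27 D=36] open={R2,R3,R4}
Step 8: reserve R6 A 5 -> on_hand[A=46 B=56 C=31 D=36] avail[A=41 B=40 C=27 D=36] open={R2,R3,R4,R6}
Step 9: cancel R3 -> on_hand[A=46 B=56 C=31 D=36] avail[A=41 B=47 C=27 D=36] open={R2,R4,R6}
Step 10: commit R6 -> on_hand[A=41 B=56 C=31 D=36] avail[A=41 B=47 C=27 D=36] open={R2,R4}
Step 11: commit R2 -> on_hand[A=41 B=56 C=27 D=36] avail[A=41 B=47 C=27 D=36] open={R4}
Step 12: cancel R4 -> on_hand[A=41 B=56 C=27 D=36] avail[A=41 B=56 C=27 D=36] open={}
Step 13: reserve R7 C 3 -> on_hand[A=41 B=56 C=27 D=36] avail[A=41 B=56 C=24 D=36] open={R7}
Step 14: reserve R8 A 4 -> on_hand[A=41 B=56 C=27 D=36] avail[A=37 B=56 C=24 D=36] open={R7,R8}
Step 15: reserve R9 C 9 -> on_hand[A=41 B=56 C=27 D=36] avail[A=37 B=56 C=15 D=36] open={R7,R8,R9}
Step 16: reserve R10 D 1 -> on_hand[A=41 B=56 C=27 D=36] avail[A=37 B=56 C=15 D=35] open={R10,R7,R8,R9}
Step 17: cancel R7 -> on_hand[A=41 B=56 C=27 D=36] avail[A=37 B=56 C=18 D=35] open={R10,R8,R9}
Open reservations: ['R10', 'R8', 'R9'] -> 3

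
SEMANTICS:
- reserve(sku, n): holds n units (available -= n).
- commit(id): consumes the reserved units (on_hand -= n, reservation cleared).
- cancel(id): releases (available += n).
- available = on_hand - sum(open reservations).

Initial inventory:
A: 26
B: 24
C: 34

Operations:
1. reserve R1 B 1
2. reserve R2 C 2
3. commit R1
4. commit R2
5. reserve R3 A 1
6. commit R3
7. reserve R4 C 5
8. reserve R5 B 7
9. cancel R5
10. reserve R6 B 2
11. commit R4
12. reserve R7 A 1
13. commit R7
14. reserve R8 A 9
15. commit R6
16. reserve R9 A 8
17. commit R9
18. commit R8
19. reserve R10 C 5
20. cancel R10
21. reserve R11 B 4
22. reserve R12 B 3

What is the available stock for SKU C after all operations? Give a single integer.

Answer: 27

Derivation:
Step 1: reserve R1 B 1 -> on_hand[A=26 B=24 C=34] avail[A=26 B=23 C=34] open={R1}
Step 2: reserve R2 C 2 -> on_hand[A=26 B=24 C=34] avail[A=26 B=23 C=32] open={R1,R2}
Step 3: commit R1 -> on_hand[A=26 B=23 C=34] avail[A=26 B=23 C=32] open={R2}
Step 4: commit R2 -> on_hand[A=26 B=23 C=32] avail[A=26 B=23 C=32] open={}
Step 5: reserve R3 A 1 -> on_hand[A=26 B=23 C=32] avail[A=25 B=23 C=32] open={R3}
Step 6: commit R3 -> on_hand[A=25 B=23 C=32] avail[A=25 B=23 C=32] open={}
Step 7: reserve R4 C 5 -> on_hand[A=25 B=23 C=32] avail[A=25 B=23 C=27] open={R4}
Step 8: reserve R5 B 7 -> on_hand[A=25 B=23 C=32] avail[A=25 B=16 C=27] open={R4,R5}
Step 9: cancel R5 -> on_hand[A=25 B=23 C=32] avail[A=25 B=23 C=27] open={R4}
Step 10: reserve R6 B 2 -> on_hand[A=25 B=23 C=32] avail[A=25 B=21 C=27] open={R4,R6}
Step 11: commit R4 -> on_hand[A=25 B=23 C=27] avail[A=25 B=21 C=27] open={R6}
Step 12: reserve R7 A 1 -> on_hand[A=25 B=23 C=27] avail[A=24 B=21 C=27] open={R6,R7}
Step 13: commit R7 -> on_hand[A=24 B=23 C=27] avail[A=24 B=21 C=27] open={R6}
Step 14: reserve R8 A 9 -> on_hand[A=24 B=23 C=27] avail[A=15 B=21 C=27] open={R6,R8}
Step 15: commit R6 -> on_hand[A=24 B=21 C=27] avail[A=15 B=21 C=27] open={R8}
Step 16: reserve R9 A 8 -> on_hand[A=24 B=21 C=27] avail[A=7 B=21 C=27] open={R8,R9}
Step 17: commit R9 -> on_hand[A=16 B=21 C=27] avail[A=7 B=21 C=27] open={R8}
Step 18: commit R8 -> on_hand[A=7 B=21 C=27] avail[A=7 B=21 C=27] open={}
Step 19: reserve R10 C 5 -> on_hand[A=7 B=21 C=27] avail[A=7 B=21 C=22] open={R10}
Step 20: cancel R10 -> on_hand[A=7 B=21 C=27] avail[A=7 B=21 C=27] open={}
Step 21: reserve R11 B 4 -> on_hand[A=7 B=21 C=27] avail[A=7 B=17 C=27] open={R11}
Step 22: reserve R12 B 3 -> on_hand[A=7 B=21 C=27] avail[A=7 B=14 C=27] open={R11,R12}
Final available[C] = 27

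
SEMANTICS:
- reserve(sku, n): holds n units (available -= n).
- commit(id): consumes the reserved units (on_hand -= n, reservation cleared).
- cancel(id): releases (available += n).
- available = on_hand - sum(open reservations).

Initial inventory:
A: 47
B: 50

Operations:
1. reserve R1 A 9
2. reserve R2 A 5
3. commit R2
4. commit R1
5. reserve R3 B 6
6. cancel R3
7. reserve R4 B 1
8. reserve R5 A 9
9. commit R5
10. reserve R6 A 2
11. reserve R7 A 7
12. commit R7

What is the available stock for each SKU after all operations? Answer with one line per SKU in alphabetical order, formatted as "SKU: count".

Step 1: reserve R1 A 9 -> on_hand[A=47 B=50] avail[A=38 B=50] open={R1}
Step 2: reserve R2 A 5 -> on_hand[A=47 B=50] avail[A=33 B=50] open={R1,R2}
Step 3: commit R2 -> on_hand[A=42 B=50] avail[A=33 B=50] open={R1}
Step 4: commit R1 -> on_hand[A=33 B=50] avail[A=33 B=50] open={}
Step 5: reserve R3 B 6 -> on_hand[A=33 B=50] avail[A=33 B=44] open={R3}
Step 6: cancel R3 -> on_hand[A=33 B=50] avail[A=33 B=50] open={}
Step 7: reserve R4 B 1 -> on_hand[A=33 B=50] avail[A=33 B=49] open={R4}
Step 8: reserve R5 A 9 -> on_hand[A=33 B=50] avail[A=24 B=49] open={R4,R5}
Step 9: commit R5 -> on_hand[A=24 B=50] avail[A=24 B=49] open={R4}
Step 10: reserve R6 A 2 -> on_hand[A=24 B=50] avail[A=22 B=49] open={R4,R6}
Step 11: reserve R7 A 7 -> on_hand[A=24 B=50] avail[A=15 B=49] open={R4,R6,R7}
Step 12: commit R7 -> on_hand[A=17 B=50] avail[A=15 B=49] open={R4,R6}

Answer: A: 15
B: 49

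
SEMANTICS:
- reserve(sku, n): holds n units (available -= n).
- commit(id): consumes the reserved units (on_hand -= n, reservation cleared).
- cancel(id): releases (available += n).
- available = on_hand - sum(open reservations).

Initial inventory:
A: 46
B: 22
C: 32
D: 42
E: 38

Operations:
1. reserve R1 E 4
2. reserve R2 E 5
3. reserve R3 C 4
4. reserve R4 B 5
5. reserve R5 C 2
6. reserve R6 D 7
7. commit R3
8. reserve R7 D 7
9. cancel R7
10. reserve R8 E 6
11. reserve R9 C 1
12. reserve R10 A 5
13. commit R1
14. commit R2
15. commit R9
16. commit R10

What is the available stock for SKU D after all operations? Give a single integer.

Step 1: reserve R1 E 4 -> on_hand[A=46 B=22 C=32 D=42 E=38] avail[A=46 B=22 C=32 D=42 E=34] open={R1}
Step 2: reserve R2 E 5 -> on_hand[A=46 B=22 C=32 D=42 E=38] avail[A=46 B=22 C=32 D=42 E=29] open={R1,R2}
Step 3: reserve R3 C 4 -> on_hand[A=46 B=22 C=32 D=42 E=38] avail[A=46 B=22 C=28 D=42 E=29] open={R1,R2,R3}
Step 4: reserve R4 B 5 -> on_hand[A=46 B=22 C=32 D=42 E=38] avail[A=46 B=17 C=28 D=42 E=29] open={R1,R2,R3,R4}
Step 5: reserve R5 C 2 -> on_hand[A=46 B=22 C=32 D=42 E=38] avail[A=46 B=17 C=26 D=42 E=29] open={R1,R2,R3,R4,R5}
Step 6: reserve R6 D 7 -> on_hand[A=46 B=22 C=32 D=42 E=38] avail[A=46 B=17 C=26 D=35 E=29] open={R1,R2,R3,R4,R5,R6}
Step 7: commit R3 -> on_hand[A=46 B=22 C=28 D=42 E=38] avail[A=46 B=17 C=26 D=35 E=29] open={R1,R2,R4,R5,R6}
Step 8: reserve R7 D 7 -> on_hand[A=46 B=22 C=28 D=42 E=38] avail[A=46 B=17 C=26 D=28 E=29] open={R1,R2,R4,R5,R6,R7}
Step 9: cancel R7 -> on_hand[A=46 B=22 C=28 D=42 E=38] avail[A=46 B=17 C=26 D=35 E=29] open={R1,R2,R4,R5,R6}
Step 10: reserve R8 E 6 -> on_hand[A=46 B=22 C=28 D=42 E=38] avail[A=46 B=17 C=26 D=35 E=23] open={R1,R2,R4,R5,R6,R8}
Step 11: reserve R9 C 1 -> on_hand[A=46 B=22 C=28 D=42 E=38] avail[A=46 B=17 C=25 D=35 E=23] open={R1,R2,R4,R5,R6,R8,R9}
Step 12: reserve R10 A 5 -> on_hand[A=46 B=22 C=28 D=42 E=38] avail[A=41 B=17 C=25 D=35 E=23] open={R1,R10,R2,R4,R5,R6,R8,R9}
Step 13: commit R1 -> on_hand[A=46 B=22 C=28 D=42 E=34] avail[A=41 B=17 C=25 D=35 E=23] open={R10,R2,R4,R5,R6,R8,R9}
Step 14: commit R2 -> on_hand[A=46 B=22 C=28 D=42 E=29] avail[A=41 B=17 C=25 D=35 E=23] open={R10,R4,R5,R6,R8,R9}
Step 15: commit R9 -> on_hand[A=46 B=22 C=27 D=42 E=29] avail[A=41 B=17 C=25 D=35 E=23] open={R10,R4,R5,R6,R8}
Step 16: commit R10 -> on_hand[A=41 B=22 C=27 D=42 E=29] avail[A=41 B=17 C=25 D=35 E=23] open={R4,R5,R6,R8}
Final available[D] = 35

Answer: 35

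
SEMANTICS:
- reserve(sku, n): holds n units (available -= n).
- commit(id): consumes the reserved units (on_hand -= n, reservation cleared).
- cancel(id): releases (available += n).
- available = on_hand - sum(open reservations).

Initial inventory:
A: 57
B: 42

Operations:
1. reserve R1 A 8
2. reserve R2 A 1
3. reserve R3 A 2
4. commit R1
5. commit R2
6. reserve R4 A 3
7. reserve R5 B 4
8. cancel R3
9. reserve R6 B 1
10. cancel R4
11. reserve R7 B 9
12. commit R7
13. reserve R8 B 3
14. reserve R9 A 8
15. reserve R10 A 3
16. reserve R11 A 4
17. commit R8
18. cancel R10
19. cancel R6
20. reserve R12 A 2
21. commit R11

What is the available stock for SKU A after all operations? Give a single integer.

Step 1: reserve R1 A 8 -> on_hand[A=57 B=42] avail[A=49 B=42] open={R1}
Step 2: reserve R2 A 1 -> on_hand[A=57 B=42] avail[A=48 B=42] open={R1,R2}
Step 3: reserve R3 A 2 -> on_hand[A=57 B=42] avail[A=46 B=42] open={R1,R2,R3}
Step 4: commit R1 -> on_hand[A=49 B=42] avail[A=46 B=42] open={R2,R3}
Step 5: commit R2 -> on_hand[A=48 B=42] avail[A=46 B=42] open={R3}
Step 6: reserve R4 A 3 -> on_hand[A=48 B=42] avail[A=43 B=42] open={R3,R4}
Step 7: reserve R5 B 4 -> on_hand[A=48 B=42] avail[A=43 B=38] open={R3,R4,R5}
Step 8: cancel R3 -> on_hand[A=48 B=42] avail[A=45 B=38] open={R4,R5}
Step 9: reserve R6 B 1 -> on_hand[A=48 B=42] avail[A=45 B=37] open={R4,R5,R6}
Step 10: cancel R4 -> on_hand[A=48 B=42] avail[A=48 B=37] open={R5,R6}
Step 11: reserve R7 B 9 -> on_hand[A=48 B=42] avail[A=48 B=28] open={R5,R6,R7}
Step 12: commit R7 -> on_hand[A=48 B=33] avail[A=48 B=28] open={R5,R6}
Step 13: reserve R8 B 3 -> on_hand[A=48 B=33] avail[A=48 B=25] open={R5,R6,R8}
Step 14: reserve R9 A 8 -> on_hand[A=48 B=33] avail[A=40 B=25] open={R5,R6,R8,R9}
Step 15: reserve R10 A 3 -> on_hand[A=48 B=33] avail[A=37 B=25] open={R10,R5,R6,R8,R9}
Step 16: reserve R11 A 4 -> on_hand[A=48 B=33] avail[A=33 B=25] open={R10,R11,R5,R6,R8,R9}
Step 17: commit R8 -> on_hand[A=48 B=30] avail[A=33 B=25] open={R10,R11,R5,R6,R9}
Step 18: cancel R10 -> on_hand[A=48 B=30] avail[A=36 B=25] open={R11,R5,R6,R9}
Step 19: cancel R6 -> on_hand[A=48 B=30] avail[A=36 B=26] open={R11,R5,R9}
Step 20: reserve R12 A 2 -> on_hand[A=48 B=30] avail[A=34 B=26] open={R11,R12,R5,R9}
Step 21: commit R11 -> on_hand[A=44 B=30] avail[A=34 B=26] open={R12,R5,R9}
Final available[A] = 34

Answer: 34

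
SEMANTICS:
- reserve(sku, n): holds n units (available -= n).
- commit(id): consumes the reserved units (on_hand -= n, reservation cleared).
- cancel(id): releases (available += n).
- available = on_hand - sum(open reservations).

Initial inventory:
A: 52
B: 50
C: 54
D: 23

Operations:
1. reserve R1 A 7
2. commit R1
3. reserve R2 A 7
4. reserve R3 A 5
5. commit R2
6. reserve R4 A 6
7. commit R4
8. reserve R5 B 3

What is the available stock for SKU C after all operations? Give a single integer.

Answer: 54

Derivation:
Step 1: reserve R1 A 7 -> on_hand[A=52 B=50 C=54 D=23] avail[A=45 B=50 C=54 D=23] open={R1}
Step 2: commit R1 -> on_hand[A=45 B=50 C=54 D=23] avail[A=45 B=50 C=54 D=23] open={}
Step 3: reserve R2 A 7 -> on_hand[A=45 B=50 C=54 D=23] avail[A=38 B=50 C=54 D=23] open={R2}
Step 4: reserve R3 A 5 -> on_hand[A=45 B=50 C=54 D=23] avail[A=33 B=50 C=54 D=23] open={R2,R3}
Step 5: commit R2 -> on_hand[A=38 B=50 C=54 D=23] avail[A=33 B=50 C=54 D=23] open={R3}
Step 6: reserve R4 A 6 -> on_hand[A=38 B=50 C=54 D=23] avail[A=27 B=50 C=54 D=23] open={R3,R4}
Step 7: commit R4 -> on_hand[A=32 B=50 C=54 D=23] avail[A=27 B=50 C=54 D=23] open={R3}
Step 8: reserve R5 B 3 -> on_hand[A=32 B=50 C=54 D=23] avail[A=27 B=47 C=54 D=23] open={R3,R5}
Final available[C] = 54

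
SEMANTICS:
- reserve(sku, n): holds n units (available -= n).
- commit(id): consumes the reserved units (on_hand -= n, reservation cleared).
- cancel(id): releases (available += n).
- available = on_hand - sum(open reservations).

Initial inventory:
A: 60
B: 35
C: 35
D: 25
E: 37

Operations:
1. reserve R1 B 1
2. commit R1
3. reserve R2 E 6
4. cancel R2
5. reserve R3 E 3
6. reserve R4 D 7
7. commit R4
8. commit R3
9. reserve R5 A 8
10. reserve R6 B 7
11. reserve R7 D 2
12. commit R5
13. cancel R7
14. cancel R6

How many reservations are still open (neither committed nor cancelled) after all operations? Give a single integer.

Step 1: reserve R1 B 1 -> on_hand[A=60 B=35 C=35 D=25 E=37] avail[A=60 B=34 C=35 D=25 E=37] open={R1}
Step 2: commit R1 -> on_hand[A=60 B=34 C=35 D=25 E=37] avail[A=60 B=34 C=35 D=25 E=37] open={}
Step 3: reserve R2 E 6 -> on_hand[A=60 B=34 C=35 D=25 E=37] avail[A=60 B=34 C=35 D=25 E=31] open={R2}
Step 4: cancel R2 -> on_hand[A=60 B=34 C=35 D=25 E=37] avail[A=60 B=34 C=35 D=25 E=37] open={}
Step 5: reserve R3 E 3 -> on_hand[A=60 B=34 C=35 D=25 E=37] avail[A=60 B=34 C=35 D=25 E=34] open={R3}
Step 6: reserve R4 D 7 -> on_hand[A=60 B=34 C=35 D=25 E=37] avail[A=60 B=34 C=35 D=18 E=34] open={R3,R4}
Step 7: commit R4 -> on_hand[A=60 B=34 C=35 D=18 E=37] avail[A=60 B=34 C=35 D=18 E=34] open={R3}
Step 8: commit R3 -> on_hand[A=60 B=34 C=35 D=18 E=34] avail[A=60 B=34 C=35 D=18 E=34] open={}
Step 9: reserve R5 A 8 -> on_hand[A=60 B=34 C=35 D=18 E=34] avail[A=52 B=34 C=35 D=18 E=34] open={R5}
Step 10: reserve R6 B 7 -> on_hand[A=60 B=34 C=35 D=18 E=34] avail[A=52 B=27 C=35 D=18 E=34] open={R5,R6}
Step 11: reserve R7 D 2 -> on_hand[A=60 B=34 C=35 D=18 E=34] avail[A=52 B=27 C=35 D=16 E=34] open={R5,R6,R7}
Step 12: commit R5 -> on_hand[A=52 B=34 C=35 D=18 E=34] avail[A=52 B=27 C=35 D=16 E=34] open={R6,R7}
Step 13: cancel R7 -> on_hand[A=52 B=34 C=35 D=18 E=34] avail[A=52 B=27 C=35 D=18 E=34] open={R6}
Step 14: cancel R6 -> on_hand[A=52 B=34 C=35 D=18 E=34] avail[A=52 B=34 C=35 D=18 E=34] open={}
Open reservations: [] -> 0

Answer: 0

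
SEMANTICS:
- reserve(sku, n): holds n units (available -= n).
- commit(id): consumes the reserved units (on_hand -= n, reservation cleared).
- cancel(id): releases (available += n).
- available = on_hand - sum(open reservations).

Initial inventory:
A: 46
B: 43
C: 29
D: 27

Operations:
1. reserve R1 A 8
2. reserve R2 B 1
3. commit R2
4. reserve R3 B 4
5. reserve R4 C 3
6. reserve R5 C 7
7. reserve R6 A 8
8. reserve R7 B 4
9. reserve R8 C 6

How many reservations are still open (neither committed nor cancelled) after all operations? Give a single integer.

Answer: 7

Derivation:
Step 1: reserve R1 A 8 -> on_hand[A=46 B=43 C=29 D=27] avail[A=38 B=43 C=29 D=27] open={R1}
Step 2: reserve R2 B 1 -> on_hand[A=46 B=43 C=29 D=27] avail[A=38 B=42 C=29 D=27] open={R1,R2}
Step 3: commit R2 -> on_hand[A=46 B=42 C=29 D=27] avail[A=38 B=42 C=29 D=27] open={R1}
Step 4: reserve R3 B 4 -> on_hand[A=46 B=42 C=29 D=27] avail[A=38 B=38 C=29 D=27] open={R1,R3}
Step 5: reserve R4 C 3 -> on_hand[A=46 B=42 C=29 D=27] avail[A=38 B=38 C=26 D=27] open={R1,R3,R4}
Step 6: reserve R5 C 7 -> on_hand[A=46 B=42 C=29 D=27] avail[A=38 B=38 C=19 D=27] open={R1,R3,R4,R5}
Step 7: reserve R6 A 8 -> on_hand[A=46 B=42 C=29 D=27] avail[A=30 B=38 C=19 D=27] open={R1,R3,R4,R5,R6}
Step 8: reserve R7 B 4 -> on_hand[A=46 B=42 C=29 D=27] avail[A=30 B=34 C=19 D=27] open={R1,R3,R4,R5,R6,R7}
Step 9: reserve R8 C 6 -> on_hand[A=46 B=42 C=29 D=27] avail[A=30 B=34 C=13 D=27] open={R1,R3,R4,R5,R6,R7,R8}
Open reservations: ['R1', 'R3', 'R4', 'R5', 'R6', 'R7', 'R8'] -> 7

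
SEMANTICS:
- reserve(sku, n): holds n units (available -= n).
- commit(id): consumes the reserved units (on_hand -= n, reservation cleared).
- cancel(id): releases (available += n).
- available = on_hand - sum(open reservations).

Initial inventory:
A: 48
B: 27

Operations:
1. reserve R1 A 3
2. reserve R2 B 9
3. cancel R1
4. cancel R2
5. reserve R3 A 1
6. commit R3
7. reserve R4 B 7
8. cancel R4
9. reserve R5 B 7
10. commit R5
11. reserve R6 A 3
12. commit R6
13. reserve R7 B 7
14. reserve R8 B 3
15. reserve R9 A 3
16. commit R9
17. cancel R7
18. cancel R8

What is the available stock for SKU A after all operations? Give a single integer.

Step 1: reserve R1 A 3 -> on_hand[A=48 B=27] avail[A=45 B=27] open={R1}
Step 2: reserve R2 B 9 -> on_hand[A=48 B=27] avail[A=45 B=18] open={R1,R2}
Step 3: cancel R1 -> on_hand[A=48 B=27] avail[A=48 B=18] open={R2}
Step 4: cancel R2 -> on_hand[A=48 B=27] avail[A=48 B=27] open={}
Step 5: reserve R3 A 1 -> on_hand[A=48 B=27] avail[A=47 B=27] open={R3}
Step 6: commit R3 -> on_hand[A=47 B=27] avail[A=47 B=27] open={}
Step 7: reserve R4 B 7 -> on_hand[A=47 B=27] avail[A=47 B=20] open={R4}
Step 8: cancel R4 -> on_hand[A=47 B=27] avail[A=47 B=27] open={}
Step 9: reserve R5 B 7 -> on_hand[A=47 B=27] avail[A=47 B=20] open={R5}
Step 10: commit R5 -> on_hand[A=47 B=20] avail[A=47 B=20] open={}
Step 11: reserve R6 A 3 -> on_hand[A=47 B=20] avail[A=44 B=20] open={R6}
Step 12: commit R6 -> on_hand[A=44 B=20] avail[A=44 B=20] open={}
Step 13: reserve R7 B 7 -> on_hand[A=44 B=20] avail[A=44 B=13] open={R7}
Step 14: reserve R8 B 3 -> on_hand[A=44 B=20] avail[A=44 B=10] open={R7,R8}
Step 15: reserve R9 A 3 -> on_hand[A=44 B=20] avail[A=41 B=10] open={R7,R8,R9}
Step 16: commit R9 -> on_hand[A=41 B=20] avail[A=41 B=10] open={R7,R8}
Step 17: cancel R7 -> on_hand[A=41 B=20] avail[A=41 B=17] open={R8}
Step 18: cancel R8 -> on_hand[A=41 B=20] avail[A=41 B=20] open={}
Final available[A] = 41

Answer: 41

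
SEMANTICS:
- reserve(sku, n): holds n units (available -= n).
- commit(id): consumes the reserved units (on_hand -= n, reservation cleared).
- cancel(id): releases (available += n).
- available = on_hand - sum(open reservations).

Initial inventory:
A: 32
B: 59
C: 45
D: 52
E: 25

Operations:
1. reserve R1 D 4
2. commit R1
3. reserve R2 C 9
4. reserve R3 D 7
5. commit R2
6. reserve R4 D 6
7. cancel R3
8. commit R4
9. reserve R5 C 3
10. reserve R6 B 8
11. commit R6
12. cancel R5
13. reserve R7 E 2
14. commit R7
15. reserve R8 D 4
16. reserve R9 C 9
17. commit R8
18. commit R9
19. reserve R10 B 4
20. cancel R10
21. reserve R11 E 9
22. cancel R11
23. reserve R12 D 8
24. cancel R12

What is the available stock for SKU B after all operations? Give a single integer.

Answer: 51

Derivation:
Step 1: reserve R1 D 4 -> on_hand[A=32 B=59 C=45 D=52 E=25] avail[A=32 B=59 C=45 D=48 E=25] open={R1}
Step 2: commit R1 -> on_hand[A=32 B=59 C=45 D=48 E=25] avail[A=32 B=59 C=45 D=48 E=25] open={}
Step 3: reserve R2 C 9 -> on_hand[A=32 B=59 C=45 D=48 E=25] avail[A=32 B=59 C=36 D=48 E=25] open={R2}
Step 4: reserve R3 D 7 -> on_hand[A=32 B=59 C=45 D=48 E=25] avail[A=32 B=59 C=36 D=41 E=25] open={R2,R3}
Step 5: commit R2 -> on_hand[A=32 B=59 C=36 D=48 E=25] avail[A=32 B=59 C=36 D=41 E=25] open={R3}
Step 6: reserve R4 D 6 -> on_hand[A=32 B=59 C=36 D=48 E=25] avail[A=32 B=59 C=36 D=35 E=25] open={R3,R4}
Step 7: cancel R3 -> on_hand[A=32 B=59 C=36 D=48 E=25] avail[A=32 B=59 C=36 D=42 E=25] open={R4}
Step 8: commit R4 -> on_hand[A=32 B=59 C=36 D=42 E=25] avail[A=32 B=59 C=36 D=42 E=25] open={}
Step 9: reserve R5 C 3 -> on_hand[A=32 B=59 C=36 D=42 E=25] avail[A=32 B=59 C=33 D=42 E=25] open={R5}
Step 10: reserve R6 B 8 -> on_hand[A=32 B=59 C=36 D=42 E=25] avail[A=32 B=51 C=33 D=42 E=25] open={R5,R6}
Step 11: commit R6 -> on_hand[A=32 B=51 C=36 D=42 E=25] avail[A=32 B=51 C=33 D=42 E=25] open={R5}
Step 12: cancel R5 -> on_hand[A=32 B=51 C=36 D=42 E=25] avail[A=32 B=51 C=36 D=42 E=25] open={}
Step 13: reserve R7 E 2 -> on_hand[A=32 B=51 C=36 D=42 E=25] avail[A=32 B=51 C=36 D=42 E=23] open={R7}
Step 14: commit R7 -> on_hand[A=32 B=51 C=36 D=42 E=23] avail[A=32 B=51 C=36 D=42 E=23] open={}
Step 15: reserve R8 D 4 -> on_hand[A=32 B=51 C=36 D=42 E=23] avail[A=32 B=51 C=36 D=38 E=23] open={R8}
Step 16: reserve R9 C 9 -> on_hand[A=32 B=51 C=36 D=42 E=23] avail[A=32 B=51 C=27 D=38 E=23] open={R8,R9}
Step 17: commit R8 -> on_hand[A=32 B=51 C=36 D=38 E=23] avail[A=32 B=51 C=27 D=38 E=23] open={R9}
Step 18: commit R9 -> on_hand[A=32 B=51 C=27 D=38 E=23] avail[A=32 B=51 C=27 D=38 E=23] open={}
Step 19: reserve R10 B 4 -> on_hand[A=32 B=51 C=27 D=38 E=23] avail[A=32 B=47 C=27 D=38 E=23] open={R10}
Step 20: cancel R10 -> on_hand[A=32 B=51 C=27 D=38 E=23] avail[A=32 B=51 C=27 D=38 E=23] open={}
Step 21: reserve R11 E 9 -> on_hand[A=32 B=51 C=27 D=38 E=23] avail[A=32 B=51 C=27 D=38 E=14] open={R11}
Step 22: cancel R11 -> on_hand[A=32 B=51 C=27 D=38 E=23] avail[A=32 B=51 C=27 D=38 E=23] open={}
Step 23: reserve R12 D 8 -> on_hand[A=32 B=51 C=27 D=38 E=23] avail[A=32 B=51 C=27 D=30 E=23] open={R12}
Step 24: cancel R12 -> on_hand[A=32 B=51 C=27 D=38 E=23] avail[A=32 B=51 C=27 D=38 E=23] open={}
Final available[B] = 51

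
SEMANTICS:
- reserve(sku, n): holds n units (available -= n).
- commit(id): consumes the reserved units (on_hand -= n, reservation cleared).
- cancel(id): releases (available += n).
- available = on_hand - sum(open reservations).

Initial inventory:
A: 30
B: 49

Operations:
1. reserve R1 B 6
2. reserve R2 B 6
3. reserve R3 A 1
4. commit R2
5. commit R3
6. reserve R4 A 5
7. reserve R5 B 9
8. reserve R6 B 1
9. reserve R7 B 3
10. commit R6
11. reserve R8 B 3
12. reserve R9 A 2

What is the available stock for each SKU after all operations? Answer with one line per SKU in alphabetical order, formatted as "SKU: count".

Answer: A: 22
B: 21

Derivation:
Step 1: reserve R1 B 6 -> on_hand[A=30 B=49] avail[A=30 B=43] open={R1}
Step 2: reserve R2 B 6 -> on_hand[A=30 B=49] avail[A=30 B=37] open={R1,R2}
Step 3: reserve R3 A 1 -> on_hand[A=30 B=49] avail[A=29 B=37] open={R1,R2,R3}
Step 4: commit R2 -> on_hand[A=30 B=43] avail[A=29 B=37] open={R1,R3}
Step 5: commit R3 -> on_hand[A=29 B=43] avail[A=29 B=37] open={R1}
Step 6: reserve R4 A 5 -> on_hand[A=29 B=43] avail[A=24 B=37] open={R1,R4}
Step 7: reserve R5 B 9 -> on_hand[A=29 B=43] avail[A=24 B=28] open={R1,R4,R5}
Step 8: reserve R6 B 1 -> on_hand[A=29 B=43] avail[A=24 B=27] open={R1,R4,R5,R6}
Step 9: reserve R7 B 3 -> on_hand[A=29 B=43] avail[A=24 B=24] open={R1,R4,R5,R6,R7}
Step 10: commit R6 -> on_hand[A=29 B=42] avail[A=24 B=24] open={R1,R4,R5,R7}
Step 11: reserve R8 B 3 -> on_hand[A=29 B=42] avail[A=24 B=21] open={R1,R4,R5,R7,R8}
Step 12: reserve R9 A 2 -> on_hand[A=29 B=42] avail[A=22 B=21] open={R1,R4,R5,R7,R8,R9}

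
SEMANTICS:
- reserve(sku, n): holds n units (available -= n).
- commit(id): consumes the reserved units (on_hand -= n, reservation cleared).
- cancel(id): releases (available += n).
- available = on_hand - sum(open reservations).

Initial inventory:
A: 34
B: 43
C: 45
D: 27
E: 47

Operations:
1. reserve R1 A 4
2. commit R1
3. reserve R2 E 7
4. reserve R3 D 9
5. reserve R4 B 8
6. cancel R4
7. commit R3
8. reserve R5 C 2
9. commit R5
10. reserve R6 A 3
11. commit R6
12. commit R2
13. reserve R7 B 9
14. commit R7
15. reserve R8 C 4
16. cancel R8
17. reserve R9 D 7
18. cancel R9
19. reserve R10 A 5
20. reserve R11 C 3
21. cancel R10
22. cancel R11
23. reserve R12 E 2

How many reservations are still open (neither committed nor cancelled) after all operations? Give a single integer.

Answer: 1

Derivation:
Step 1: reserve R1 A 4 -> on_hand[A=34 B=43 C=45 D=27 E=47] avail[A=30 B=43 C=45 D=27 E=47] open={R1}
Step 2: commit R1 -> on_hand[A=30 B=43 C=45 D=27 E=47] avail[A=30 B=43 C=45 D=27 E=47] open={}
Step 3: reserve R2 E 7 -> on_hand[A=30 B=43 C=45 D=27 E=47] avail[A=30 B=43 C=45 D=27 E=40] open={R2}
Step 4: reserve R3 D 9 -> on_hand[A=30 B=43 C=45 D=27 E=47] avail[A=30 B=43 C=45 D=18 E=40] open={R2,R3}
Step 5: reserve R4 B 8 -> on_hand[A=30 B=43 C=45 D=27 E=47] avail[A=30 B=35 C=45 D=18 E=40] open={R2,R3,R4}
Step 6: cancel R4 -> on_hand[A=30 B=43 C=45 D=27 E=47] avail[A=30 B=43 C=45 D=18 E=40] open={R2,R3}
Step 7: commit R3 -> on_hand[A=30 B=43 C=45 D=18 E=47] avail[A=30 B=43 C=45 D=18 E=40] open={R2}
Step 8: reserve R5 C 2 -> on_hand[A=30 B=43 C=45 D=18 E=47] avail[A=30 B=43 C=43 D=18 E=40] open={R2,R5}
Step 9: commit R5 -> on_hand[A=30 B=43 C=43 D=18 E=47] avail[A=30 B=43 C=43 D=18 E=40] open={R2}
Step 10: reserve R6 A 3 -> on_hand[A=30 B=43 C=43 D=18 E=47] avail[A=27 B=43 C=43 D=18 E=40] open={R2,R6}
Step 11: commit R6 -> on_hand[A=27 B=43 C=43 D=18 E=47] avail[A=27 B=43 C=43 D=18 E=40] open={R2}
Step 12: commit R2 -> on_hand[A=27 B=43 C=43 D=18 E=40] avail[A=27 B=43 C=43 D=18 E=40] open={}
Step 13: reserve R7 B 9 -> on_hand[A=27 B=43 C=43 D=18 E=40] avail[A=27 B=34 C=43 D=18 E=40] open={R7}
Step 14: commit R7 -> on_hand[A=27 B=34 C=43 D=18 E=40] avail[A=27 B=34 C=43 D=18 E=40] open={}
Step 15: reserve R8 C 4 -> on_hand[A=27 B=34 C=43 D=18 E=40] avail[A=27 B=34 C=39 D=18 E=40] open={R8}
Step 16: cancel R8 -> on_hand[A=27 B=34 C=43 D=18 E=40] avail[A=27 B=34 C=43 D=18 E=40] open={}
Step 17: reserve R9 D 7 -> on_hand[A=27 B=34 C=43 D=18 E=40] avail[A=27 B=34 C=43 D=11 E=40] open={R9}
Step 18: cancel R9 -> on_hand[A=27 B=34 C=43 D=18 E=40] avail[A=27 B=34 C=43 D=18 E=40] open={}
Step 19: reserve R10 A 5 -> on_hand[A=27 B=34 C=43 D=18 E=40] avail[A=22 B=34 C=43 D=18 E=40] open={R10}
Step 20: reserve R11 C 3 -> on_hand[A=27 B=34 C=43 D=18 E=40] avail[A=22 B=34 C=40 D=18 E=40] open={R10,R11}
Step 21: cancel R10 -> on_hand[A=27 B=34 C=43 D=18 E=40] avail[A=27 B=34 C=40 D=18 E=40] open={R11}
Step 22: cancel R11 -> on_hand[A=27 B=34 C=43 D=18 E=40] avail[A=27 B=34 C=43 D=18 E=40] open={}
Step 23: reserve R12 E 2 -> on_hand[A=27 B=34 C=43 D=18 E=40] avail[A=27 B=34 C=43 D=18 E=38] open={R12}
Open reservations: ['R12'] -> 1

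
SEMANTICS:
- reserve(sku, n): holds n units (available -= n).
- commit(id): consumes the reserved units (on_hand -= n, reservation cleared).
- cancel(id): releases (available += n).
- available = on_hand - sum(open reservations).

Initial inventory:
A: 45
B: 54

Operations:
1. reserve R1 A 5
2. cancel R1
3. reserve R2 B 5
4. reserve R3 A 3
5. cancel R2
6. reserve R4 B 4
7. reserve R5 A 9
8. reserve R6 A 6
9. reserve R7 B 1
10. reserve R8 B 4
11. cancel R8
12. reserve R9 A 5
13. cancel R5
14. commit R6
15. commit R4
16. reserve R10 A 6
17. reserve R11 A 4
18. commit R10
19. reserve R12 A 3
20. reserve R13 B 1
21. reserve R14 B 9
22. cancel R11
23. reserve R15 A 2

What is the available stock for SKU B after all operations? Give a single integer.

Step 1: reserve R1 A 5 -> on_hand[A=45 B=54] avail[A=40 B=54] open={R1}
Step 2: cancel R1 -> on_hand[A=45 B=54] avail[A=45 B=54] open={}
Step 3: reserve R2 B 5 -> on_hand[A=45 B=54] avail[A=45 B=49] open={R2}
Step 4: reserve R3 A 3 -> on_hand[A=45 B=54] avail[A=42 B=49] open={R2,R3}
Step 5: cancel R2 -> on_hand[A=45 B=54] avail[A=42 B=54] open={R3}
Step 6: reserve R4 B 4 -> on_hand[A=45 B=54] avail[A=42 B=50] open={R3,R4}
Step 7: reserve R5 A 9 -> on_hand[A=45 B=54] avail[A=33 B=50] open={R3,R4,R5}
Step 8: reserve R6 A 6 -> on_hand[A=45 B=54] avail[A=27 B=50] open={R3,R4,R5,R6}
Step 9: reserve R7 B 1 -> on_hand[A=45 B=54] avail[A=27 B=49] open={R3,R4,R5,R6,R7}
Step 10: reserve R8 B 4 -> on_hand[A=45 B=54] avail[A=27 B=45] open={R3,R4,R5,R6,R7,R8}
Step 11: cancel R8 -> on_hand[A=45 B=54] avail[A=27 B=49] open={R3,R4,R5,R6,R7}
Step 12: reserve R9 A 5 -> on_hand[A=45 B=54] avail[A=22 B=49] open={R3,R4,R5,R6,R7,R9}
Step 13: cancel R5 -> on_hand[A=45 B=54] avail[A=31 B=49] open={R3,R4,R6,R7,R9}
Step 14: commit R6 -> on_hand[A=39 B=54] avail[A=31 B=49] open={R3,R4,R7,R9}
Step 15: commit R4 -> on_hand[A=39 B=50] avail[A=31 B=49] open={R3,R7,R9}
Step 16: reserve R10 A 6 -> on_hand[A=39 B=50] avail[A=25 B=49] open={R10,R3,R7,R9}
Step 17: reserve R11 A 4 -> on_hand[A=39 B=50] avail[A=21 B=49] open={R10,R11,R3,R7,R9}
Step 18: commit R10 -> on_hand[A=33 B=50] avail[A=21 B=49] open={R11,R3,R7,R9}
Step 19: reserve R12 A 3 -> on_hand[A=33 B=50] avail[A=18 B=49] open={R11,R12,R3,R7,R9}
Step 20: reserve R13 B 1 -> on_hand[A=33 B=50] avail[A=18 B=48] open={R11,R12,R13,R3,R7,R9}
Step 21: reserve R14 B 9 -> on_hand[A=33 B=50] avail[A=18 B=39] open={R11,R12,R13,R14,R3,R7,R9}
Step 22: cancel R11 -> on_hand[A=33 B=50] avail[A=22 B=39] open={R12,R13,R14,R3,R7,R9}
Step 23: reserve R15 A 2 -> on_hand[A=33 B=50] avail[A=20 B=39] open={R12,R13,R14,R15,R3,R7,R9}
Final available[B] = 39

Answer: 39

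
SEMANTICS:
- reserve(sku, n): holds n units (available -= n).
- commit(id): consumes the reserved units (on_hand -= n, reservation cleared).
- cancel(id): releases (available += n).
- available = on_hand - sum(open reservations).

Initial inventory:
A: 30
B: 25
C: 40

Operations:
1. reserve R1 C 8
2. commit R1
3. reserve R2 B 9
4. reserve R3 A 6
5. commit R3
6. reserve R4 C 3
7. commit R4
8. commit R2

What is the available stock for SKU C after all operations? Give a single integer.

Answer: 29

Derivation:
Step 1: reserve R1 C 8 -> on_hand[A=30 B=25 C=40] avail[A=30 B=25 C=32] open={R1}
Step 2: commit R1 -> on_hand[A=30 B=25 C=32] avail[A=30 B=25 C=32] open={}
Step 3: reserve R2 B 9 -> on_hand[A=30 B=25 C=32] avail[A=30 B=16 C=32] open={R2}
Step 4: reserve R3 A 6 -> on_hand[A=30 B=25 C=32] avail[A=24 B=16 C=32] open={R2,R3}
Step 5: commit R3 -> on_hand[A=24 B=25 C=32] avail[A=24 B=16 C=32] open={R2}
Step 6: reserve R4 C 3 -> on_hand[A=24 B=25 C=32] avail[A=24 B=16 C=29] open={R2,R4}
Step 7: commit R4 -> on_hand[A=24 B=25 C=29] avail[A=24 B=16 C=29] open={R2}
Step 8: commit R2 -> on_hand[A=24 B=16 C=29] avail[A=24 B=16 C=29] open={}
Final available[C] = 29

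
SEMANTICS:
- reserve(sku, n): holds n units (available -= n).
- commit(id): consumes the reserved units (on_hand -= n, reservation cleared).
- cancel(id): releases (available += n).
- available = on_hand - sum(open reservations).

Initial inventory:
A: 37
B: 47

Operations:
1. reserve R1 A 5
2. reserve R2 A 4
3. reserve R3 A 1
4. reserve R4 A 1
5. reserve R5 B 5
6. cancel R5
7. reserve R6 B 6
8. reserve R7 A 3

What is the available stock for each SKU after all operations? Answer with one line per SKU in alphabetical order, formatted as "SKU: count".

Step 1: reserve R1 A 5 -> on_hand[A=37 B=47] avail[A=32 B=47] open={R1}
Step 2: reserve R2 A 4 -> on_hand[A=37 B=47] avail[A=28 B=47] open={R1,R2}
Step 3: reserve R3 A 1 -> on_hand[A=37 B=47] avail[A=27 B=47] open={R1,R2,R3}
Step 4: reserve R4 A 1 -> on_hand[A=37 B=47] avail[A=26 B=47] open={R1,R2,R3,R4}
Step 5: reserve R5 B 5 -> on_hand[A=37 B=47] avail[A=26 B=42] open={R1,R2,R3,R4,R5}
Step 6: cancel R5 -> on_hand[A=37 B=47] avail[A=26 B=47] open={R1,R2,R3,R4}
Step 7: reserve R6 B 6 -> on_hand[A=37 B=47] avail[A=26 B=41] open={R1,R2,R3,R4,R6}
Step 8: reserve R7 A 3 -> on_hand[A=37 B=47] avail[A=23 B=41] open={R1,R2,R3,R4,R6,R7}

Answer: A: 23
B: 41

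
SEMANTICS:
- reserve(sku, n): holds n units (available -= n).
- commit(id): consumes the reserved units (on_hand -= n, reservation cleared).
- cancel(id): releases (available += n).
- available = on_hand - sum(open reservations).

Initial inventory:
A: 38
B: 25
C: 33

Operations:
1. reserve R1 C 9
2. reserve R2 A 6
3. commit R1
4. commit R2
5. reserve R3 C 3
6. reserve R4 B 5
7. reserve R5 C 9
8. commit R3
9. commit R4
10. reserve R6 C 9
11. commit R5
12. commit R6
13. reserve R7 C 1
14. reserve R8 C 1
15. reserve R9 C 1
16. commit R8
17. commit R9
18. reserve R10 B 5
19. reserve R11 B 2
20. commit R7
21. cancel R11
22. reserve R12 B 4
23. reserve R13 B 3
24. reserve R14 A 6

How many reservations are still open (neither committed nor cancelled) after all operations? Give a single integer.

Answer: 4

Derivation:
Step 1: reserve R1 C 9 -> on_hand[A=38 B=25 C=33] avail[A=38 B=25 C=24] open={R1}
Step 2: reserve R2 A 6 -> on_hand[A=38 B=25 C=33] avail[A=32 B=25 C=24] open={R1,R2}
Step 3: commit R1 -> on_hand[A=38 B=25 C=24] avail[A=32 B=25 C=24] open={R2}
Step 4: commit R2 -> on_hand[A=32 B=25 C=24] avail[A=32 B=25 C=24] open={}
Step 5: reserve R3 C 3 -> on_hand[A=32 B=25 C=24] avail[A=32 B=25 C=21] open={R3}
Step 6: reserve R4 B 5 -> on_hand[A=32 B=25 C=24] avail[A=32 B=20 C=21] open={R3,R4}
Step 7: reserve R5 C 9 -> on_hand[A=32 B=25 C=24] avail[A=32 B=20 C=12] open={R3,R4,R5}
Step 8: commit R3 -> on_hand[A=32 B=25 C=21] avail[A=32 B=20 C=12] open={R4,R5}
Step 9: commit R4 -> on_hand[A=32 B=20 C=21] avail[A=32 B=20 C=12] open={R5}
Step 10: reserve R6 C 9 -> on_hand[A=32 B=20 C=21] avail[A=32 B=20 C=3] open={R5,R6}
Step 11: commit R5 -> on_hand[A=32 B=20 C=12] avail[A=32 B=20 C=3] open={R6}
Step 12: commit R6 -> on_hand[A=32 B=20 C=3] avail[A=32 B=20 C=3] open={}
Step 13: reserve R7 C 1 -> on_hand[A=32 B=20 C=3] avail[A=32 B=20 C=2] open={R7}
Step 14: reserve R8 C 1 -> on_hand[A=32 B=20 C=3] avail[A=32 B=20 C=1] open={R7,R8}
Step 15: reserve R9 C 1 -> on_hand[A=32 B=20 C=3] avail[A=32 B=20 C=0] open={R7,R8,R9}
Step 16: commit R8 -> on_hand[A=32 B=20 C=2] avail[A=32 B=20 C=0] open={R7,R9}
Step 17: commit R9 -> on_hand[A=32 B=20 C=1] avail[A=32 B=20 C=0] open={R7}
Step 18: reserve R10 B 5 -> on_hand[A=32 B=20 C=1] avail[A=32 B=15 C=0] open={R10,R7}
Step 19: reserve R11 B 2 -> on_hand[A=32 B=20 C=1] avail[A=32 B=13 C=0] open={R10,R11,R7}
Step 20: commit R7 -> on_hand[A=32 B=20 C=0] avail[A=32 B=13 C=0] open={R10,R11}
Step 21: cancel R11 -> on_hand[A=32 B=20 C=0] avail[A=32 B=15 C=0] open={R10}
Step 22: reserve R12 B 4 -> on_hand[A=32 B=20 C=0] avail[A=32 B=11 C=0] open={R10,R12}
Step 23: reserve R13 B 3 -> on_hand[A=32 B=20 C=0] avail[A=32 B=8 C=0] open={R10,R12,R13}
Step 24: reserve R14 A 6 -> on_hand[A=32 B=20 C=0] avail[A=26 B=8 C=0] open={R10,R12,R13,R14}
Open reservations: ['R10', 'R12', 'R13', 'R14'] -> 4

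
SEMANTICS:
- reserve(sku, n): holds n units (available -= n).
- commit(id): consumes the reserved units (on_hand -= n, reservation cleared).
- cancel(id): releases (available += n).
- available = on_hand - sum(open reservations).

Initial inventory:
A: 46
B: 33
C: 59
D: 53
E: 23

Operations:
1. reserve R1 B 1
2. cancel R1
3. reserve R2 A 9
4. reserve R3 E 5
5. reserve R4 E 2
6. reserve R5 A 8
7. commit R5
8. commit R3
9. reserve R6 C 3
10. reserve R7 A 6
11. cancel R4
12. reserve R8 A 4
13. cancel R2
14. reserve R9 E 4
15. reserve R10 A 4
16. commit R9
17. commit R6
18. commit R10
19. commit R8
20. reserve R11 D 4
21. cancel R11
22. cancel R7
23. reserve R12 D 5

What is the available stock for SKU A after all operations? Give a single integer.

Answer: 30

Derivation:
Step 1: reserve R1 B 1 -> on_hand[A=46 B=33 C=59 D=53 E=23] avail[A=46 B=32 C=59 D=53 E=23] open={R1}
Step 2: cancel R1 -> on_hand[A=46 B=33 C=59 D=53 E=23] avail[A=46 B=33 C=59 D=53 E=23] open={}
Step 3: reserve R2 A 9 -> on_hand[A=46 B=33 C=59 D=53 E=23] avail[A=37 B=33 C=59 D=53 E=23] open={R2}
Step 4: reserve R3 E 5 -> on_hand[A=46 B=33 C=59 D=53 E=23] avail[A=37 B=33 C=59 D=53 E=18] open={R2,R3}
Step 5: reserve R4 E 2 -> on_hand[A=46 B=33 C=59 D=53 E=23] avail[A=37 B=33 C=59 D=53 E=16] open={R2,R3,R4}
Step 6: reserve R5 A 8 -> on_hand[A=46 B=33 C=59 D=53 E=23] avail[A=29 B=33 C=59 D=53 E=16] open={R2,R3,R4,R5}
Step 7: commit R5 -> on_hand[A=38 B=33 C=59 D=53 E=23] avail[A=29 B=33 C=59 D=53 E=16] open={R2,R3,R4}
Step 8: commit R3 -> on_hand[A=38 B=33 C=59 D=53 E=18] avail[A=29 B=33 C=59 D=53 E=16] open={R2,R4}
Step 9: reserve R6 C 3 -> on_hand[A=38 B=33 C=59 D=53 E=18] avail[A=29 B=33 C=56 D=53 E=16] open={R2,R4,R6}
Step 10: reserve R7 A 6 -> on_hand[A=38 B=33 C=59 D=53 E=18] avail[A=23 B=33 C=56 D=53 E=16] open={R2,R4,R6,R7}
Step 11: cancel R4 -> on_hand[A=38 B=33 C=59 D=53 E=18] avail[A=23 B=33 C=56 D=53 E=18] open={R2,R6,R7}
Step 12: reserve R8 A 4 -> on_hand[A=38 B=33 C=59 D=53 E=18] avail[A=19 B=33 C=56 D=53 E=18] open={R2,R6,R7,R8}
Step 13: cancel R2 -> on_hand[A=38 B=33 C=59 D=53 E=18] avail[A=28 B=33 C=56 D=53 E=18] open={R6,R7,R8}
Step 14: reserve R9 E 4 -> on_hand[A=38 B=33 C=59 D=53 E=18] avail[A=28 B=33 C=56 D=53 E=14] open={R6,R7,R8,R9}
Step 15: reserve R10 A 4 -> on_hand[A=38 B=33 C=59 D=53 E=18] avail[A=24 B=33 C=56 D=53 E=14] open={R10,R6,R7,R8,R9}
Step 16: commit R9 -> on_hand[A=38 B=33 C=59 D=53 E=14] avail[A=24 B=33 C=56 D=53 E=14] open={R10,R6,R7,R8}
Step 17: commit R6 -> on_hand[A=38 B=33 C=56 D=53 E=14] avail[A=24 B=33 C=56 D=53 E=14] open={R10,R7,R8}
Step 18: commit R10 -> on_hand[A=34 B=33 C=56 D=53 E=14] avail[A=24 B=33 C=56 D=53 E=14] open={R7,R8}
Step 19: commit R8 -> on_hand[A=30 B=33 C=56 D=53 E=14] avail[A=24 B=33 C=56 D=53 E=14] open={R7}
Step 20: reserve R11 D 4 -> on_hand[A=30 B=33 C=56 D=53 E=14] avail[A=24 B=33 C=56 D=49 E=14] open={R11,R7}
Step 21: cancel R11 -> on_hand[A=30 B=33 C=56 D=53 E=14] avail[A=24 B=33 C=56 D=53 E=14] open={R7}
Step 22: cancel R7 -> on_hand[A=30 B=33 C=56 D=53 E=14] avail[A=30 B=33 C=56 D=53 E=14] open={}
Step 23: reserve R12 D 5 -> on_hand[A=30 B=33 C=56 D=53 E=14] avail[A=30 B=33 C=56 D=48 E=14] open={R12}
Final available[A] = 30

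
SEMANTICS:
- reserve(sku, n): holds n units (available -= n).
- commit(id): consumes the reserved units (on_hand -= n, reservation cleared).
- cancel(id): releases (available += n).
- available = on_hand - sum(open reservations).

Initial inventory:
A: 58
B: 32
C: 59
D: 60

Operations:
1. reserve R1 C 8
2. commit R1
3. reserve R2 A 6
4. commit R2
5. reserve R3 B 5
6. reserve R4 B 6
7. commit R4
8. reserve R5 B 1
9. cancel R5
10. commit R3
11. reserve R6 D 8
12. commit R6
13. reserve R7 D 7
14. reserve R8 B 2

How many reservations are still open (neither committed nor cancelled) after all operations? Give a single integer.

Step 1: reserve R1 C 8 -> on_hand[A=58 B=32 C=59 D=60] avail[A=58 B=32 C=51 D=60] open={R1}
Step 2: commit R1 -> on_hand[A=58 B=32 C=51 D=60] avail[A=58 B=32 C=51 D=60] open={}
Step 3: reserve R2 A 6 -> on_hand[A=58 B=32 C=51 D=60] avail[A=52 B=32 C=51 D=60] open={R2}
Step 4: commit R2 -> on_hand[A=52 B=32 C=51 D=60] avail[A=52 B=32 C=51 D=60] open={}
Step 5: reserve R3 B 5 -> on_hand[A=52 B=32 C=51 D=60] avail[A=52 B=27 C=51 D=60] open={R3}
Step 6: reserve R4 B 6 -> on_hand[A=52 B=32 C=51 D=60] avail[A=52 B=21 C=51 D=60] open={R3,R4}
Step 7: commit R4 -> on_hand[A=52 B=26 C=51 D=60] avail[A=52 B=21 C=51 D=60] open={R3}
Step 8: reserve R5 B 1 -> on_hand[A=52 B=26 C=51 D=60] avail[A=52 B=20 C=51 D=60] open={R3,R5}
Step 9: cancel R5 -> on_hand[A=52 B=26 C=51 D=60] avail[A=52 B=21 C=51 D=60] open={R3}
Step 10: commit R3 -> on_hand[A=52 B=21 C=51 D=60] avail[A=52 B=21 C=51 D=60] open={}
Step 11: reserve R6 D 8 -> on_hand[A=52 B=21 C=51 D=60] avail[A=52 B=21 C=51 D=52] open={R6}
Step 12: commit R6 -> on_hand[A=52 B=21 C=51 D=52] avail[A=52 B=21 C=51 D=52] open={}
Step 13: reserve R7 D 7 -> on_hand[A=52 B=21 C=51 D=52] avail[A=52 B=21 C=51 D=45] open={R7}
Step 14: reserve R8 B 2 -> on_hand[A=52 B=21 C=51 D=52] avail[A=52 B=19 C=51 D=45] open={R7,R8}
Open reservations: ['R7', 'R8'] -> 2

Answer: 2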